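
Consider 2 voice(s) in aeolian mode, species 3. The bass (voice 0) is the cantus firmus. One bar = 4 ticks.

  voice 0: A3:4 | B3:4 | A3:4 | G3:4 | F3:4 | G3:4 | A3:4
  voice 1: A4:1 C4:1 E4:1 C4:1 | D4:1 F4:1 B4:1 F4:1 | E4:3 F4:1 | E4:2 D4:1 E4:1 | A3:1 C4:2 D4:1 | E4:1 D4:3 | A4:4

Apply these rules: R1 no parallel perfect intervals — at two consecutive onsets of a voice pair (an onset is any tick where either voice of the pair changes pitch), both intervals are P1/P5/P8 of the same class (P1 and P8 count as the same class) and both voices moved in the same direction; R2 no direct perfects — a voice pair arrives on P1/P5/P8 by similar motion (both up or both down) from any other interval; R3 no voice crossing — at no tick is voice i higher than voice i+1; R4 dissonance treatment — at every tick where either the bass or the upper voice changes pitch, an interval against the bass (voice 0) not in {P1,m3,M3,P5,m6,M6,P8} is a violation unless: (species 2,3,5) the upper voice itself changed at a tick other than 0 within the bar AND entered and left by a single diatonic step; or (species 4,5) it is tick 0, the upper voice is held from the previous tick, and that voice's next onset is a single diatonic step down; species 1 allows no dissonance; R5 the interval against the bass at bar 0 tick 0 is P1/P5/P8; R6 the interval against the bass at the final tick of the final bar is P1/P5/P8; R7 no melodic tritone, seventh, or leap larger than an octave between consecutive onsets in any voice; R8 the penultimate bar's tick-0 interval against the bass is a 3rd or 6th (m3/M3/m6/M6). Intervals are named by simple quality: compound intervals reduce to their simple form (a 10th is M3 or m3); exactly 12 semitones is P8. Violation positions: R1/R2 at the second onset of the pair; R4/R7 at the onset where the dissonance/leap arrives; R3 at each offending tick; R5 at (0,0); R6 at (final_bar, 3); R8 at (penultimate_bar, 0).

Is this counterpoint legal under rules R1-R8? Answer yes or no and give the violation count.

bar 0: v0=A3 v1=A4 (P8)
bar 1: v0=B3 v1=D4 (m3)
bar 2: v0=A3 v1=E4 (P5)
bar 3: v0=G3 v1=E4 (M6)
bar 4: v0=F3 v1=A3 (M3)
bar 5: v0=G3 v1=E4 (M6)
bar 6: v0=A3 v1=A4 (P8)
  R4 @ bar1.1: B3/F4 TT untreated
  R7 @ bar1.2: F4->B4 leap 6st
  R4 @ bar1.3: B3/F4 TT untreated
  R7 @ bar1.3: B4->F4 leap 6st
  R2 @ bar2.0: B3/F4 TT -> A3/E4 P5 similar
  R2 @ bar6.0: G3/D4 P5 -> A3/A4 P8 similar

No (6 violations)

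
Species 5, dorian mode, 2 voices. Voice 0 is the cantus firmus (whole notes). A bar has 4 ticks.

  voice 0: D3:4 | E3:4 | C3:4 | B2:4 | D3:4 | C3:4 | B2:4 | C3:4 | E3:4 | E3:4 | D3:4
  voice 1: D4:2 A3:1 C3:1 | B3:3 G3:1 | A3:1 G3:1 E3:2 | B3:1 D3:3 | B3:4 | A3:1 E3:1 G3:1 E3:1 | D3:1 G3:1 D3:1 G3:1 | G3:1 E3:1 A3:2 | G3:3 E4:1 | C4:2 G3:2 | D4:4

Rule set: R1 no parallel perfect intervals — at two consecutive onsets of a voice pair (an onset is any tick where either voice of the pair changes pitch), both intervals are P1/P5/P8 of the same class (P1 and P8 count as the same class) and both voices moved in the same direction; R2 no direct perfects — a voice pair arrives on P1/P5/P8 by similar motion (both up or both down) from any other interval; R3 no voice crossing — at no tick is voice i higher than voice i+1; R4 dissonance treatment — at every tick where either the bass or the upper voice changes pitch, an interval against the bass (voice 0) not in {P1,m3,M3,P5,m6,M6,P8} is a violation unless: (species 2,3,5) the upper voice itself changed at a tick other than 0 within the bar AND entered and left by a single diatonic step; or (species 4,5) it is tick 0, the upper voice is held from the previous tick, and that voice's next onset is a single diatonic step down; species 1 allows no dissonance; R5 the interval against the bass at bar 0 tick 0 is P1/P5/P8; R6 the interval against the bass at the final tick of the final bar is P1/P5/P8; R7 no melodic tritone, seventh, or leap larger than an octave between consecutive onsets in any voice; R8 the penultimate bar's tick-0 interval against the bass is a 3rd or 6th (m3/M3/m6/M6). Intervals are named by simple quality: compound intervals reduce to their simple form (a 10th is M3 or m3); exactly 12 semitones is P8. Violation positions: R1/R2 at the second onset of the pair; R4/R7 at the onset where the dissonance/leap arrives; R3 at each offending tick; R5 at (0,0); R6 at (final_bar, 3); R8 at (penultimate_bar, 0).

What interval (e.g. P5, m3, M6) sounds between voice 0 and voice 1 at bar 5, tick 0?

M6

voice 0=C3 voice 1=A3 -> M6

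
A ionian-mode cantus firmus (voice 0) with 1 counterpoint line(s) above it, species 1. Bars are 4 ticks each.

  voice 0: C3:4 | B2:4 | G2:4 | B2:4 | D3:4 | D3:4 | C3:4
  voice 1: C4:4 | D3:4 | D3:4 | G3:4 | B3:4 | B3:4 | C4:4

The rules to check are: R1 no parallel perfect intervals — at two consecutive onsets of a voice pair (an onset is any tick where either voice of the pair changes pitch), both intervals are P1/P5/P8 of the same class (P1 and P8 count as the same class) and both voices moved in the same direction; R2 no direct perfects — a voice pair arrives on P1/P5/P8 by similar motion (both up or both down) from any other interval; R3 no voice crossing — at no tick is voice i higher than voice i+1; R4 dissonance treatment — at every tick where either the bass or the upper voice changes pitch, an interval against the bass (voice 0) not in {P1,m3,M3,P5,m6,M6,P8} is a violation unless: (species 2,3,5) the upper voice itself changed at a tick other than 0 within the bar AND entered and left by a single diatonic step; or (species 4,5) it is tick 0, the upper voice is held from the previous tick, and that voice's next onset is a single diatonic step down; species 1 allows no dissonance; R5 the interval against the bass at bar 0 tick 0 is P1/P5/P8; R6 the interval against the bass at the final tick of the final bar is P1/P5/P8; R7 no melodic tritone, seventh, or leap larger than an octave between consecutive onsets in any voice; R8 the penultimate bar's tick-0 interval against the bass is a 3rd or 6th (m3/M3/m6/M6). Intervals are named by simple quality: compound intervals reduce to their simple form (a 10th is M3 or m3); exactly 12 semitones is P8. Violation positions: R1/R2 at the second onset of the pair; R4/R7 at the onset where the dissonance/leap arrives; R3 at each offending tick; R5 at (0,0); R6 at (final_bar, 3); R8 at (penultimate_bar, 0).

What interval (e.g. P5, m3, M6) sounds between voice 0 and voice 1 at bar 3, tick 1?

voice 0=B2 voice 1=G3 -> m6

m6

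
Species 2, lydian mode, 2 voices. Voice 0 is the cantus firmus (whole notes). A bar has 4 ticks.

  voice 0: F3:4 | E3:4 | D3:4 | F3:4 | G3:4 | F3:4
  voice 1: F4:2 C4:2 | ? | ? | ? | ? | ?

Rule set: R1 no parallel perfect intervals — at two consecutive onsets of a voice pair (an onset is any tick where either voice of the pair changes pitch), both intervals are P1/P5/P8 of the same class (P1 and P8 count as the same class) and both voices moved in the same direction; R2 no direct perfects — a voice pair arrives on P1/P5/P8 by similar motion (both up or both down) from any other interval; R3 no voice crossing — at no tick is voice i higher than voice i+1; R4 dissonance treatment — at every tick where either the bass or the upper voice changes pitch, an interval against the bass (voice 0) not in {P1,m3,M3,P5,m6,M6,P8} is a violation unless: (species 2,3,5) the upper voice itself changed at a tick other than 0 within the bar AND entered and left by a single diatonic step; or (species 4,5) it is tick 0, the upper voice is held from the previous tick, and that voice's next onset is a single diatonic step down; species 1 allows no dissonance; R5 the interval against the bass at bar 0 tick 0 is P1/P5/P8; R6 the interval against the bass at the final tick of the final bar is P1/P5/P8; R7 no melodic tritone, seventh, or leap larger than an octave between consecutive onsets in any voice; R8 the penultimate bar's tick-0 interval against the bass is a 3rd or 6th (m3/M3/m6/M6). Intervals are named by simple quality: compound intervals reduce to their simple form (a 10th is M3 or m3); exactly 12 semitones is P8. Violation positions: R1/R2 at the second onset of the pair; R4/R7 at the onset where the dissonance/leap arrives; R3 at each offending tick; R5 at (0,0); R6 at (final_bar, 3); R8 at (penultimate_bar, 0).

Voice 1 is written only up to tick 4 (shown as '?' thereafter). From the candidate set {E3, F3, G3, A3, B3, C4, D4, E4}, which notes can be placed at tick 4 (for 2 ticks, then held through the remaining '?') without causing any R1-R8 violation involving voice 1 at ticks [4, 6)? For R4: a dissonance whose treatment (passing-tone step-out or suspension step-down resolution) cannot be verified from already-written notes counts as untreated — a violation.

E3: violates R2
F3: violates R4
G3: legal
A3: violates R4
B3: violates R1
C4: legal
D4: violates R4
E4: legal

{C4, E4, G3}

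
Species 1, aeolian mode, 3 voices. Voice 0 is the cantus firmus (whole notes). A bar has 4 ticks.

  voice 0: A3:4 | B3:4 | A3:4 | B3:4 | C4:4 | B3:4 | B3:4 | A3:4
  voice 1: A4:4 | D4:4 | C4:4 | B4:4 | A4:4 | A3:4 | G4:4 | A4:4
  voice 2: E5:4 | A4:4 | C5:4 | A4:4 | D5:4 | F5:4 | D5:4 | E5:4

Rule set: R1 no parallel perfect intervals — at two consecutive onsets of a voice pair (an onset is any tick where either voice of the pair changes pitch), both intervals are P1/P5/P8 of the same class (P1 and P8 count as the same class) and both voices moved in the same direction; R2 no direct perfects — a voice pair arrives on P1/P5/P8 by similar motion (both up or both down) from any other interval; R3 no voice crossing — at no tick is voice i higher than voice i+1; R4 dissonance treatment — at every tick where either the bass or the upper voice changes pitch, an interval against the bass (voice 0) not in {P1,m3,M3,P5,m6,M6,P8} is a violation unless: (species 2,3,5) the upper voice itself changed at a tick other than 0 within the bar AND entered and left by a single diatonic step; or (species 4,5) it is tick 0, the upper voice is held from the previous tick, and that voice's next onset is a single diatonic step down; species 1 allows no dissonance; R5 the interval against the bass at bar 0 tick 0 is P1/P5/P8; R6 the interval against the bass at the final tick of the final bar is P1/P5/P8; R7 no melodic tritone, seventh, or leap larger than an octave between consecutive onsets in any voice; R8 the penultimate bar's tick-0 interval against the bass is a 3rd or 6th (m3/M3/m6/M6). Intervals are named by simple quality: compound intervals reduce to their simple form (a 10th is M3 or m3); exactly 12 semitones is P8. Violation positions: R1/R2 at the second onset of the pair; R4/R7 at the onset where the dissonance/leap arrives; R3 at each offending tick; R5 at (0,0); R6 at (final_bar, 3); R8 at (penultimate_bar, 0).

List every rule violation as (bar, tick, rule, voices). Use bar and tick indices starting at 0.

(1, 0, R1, (1, 2))
(1, 0, R4, (0, 2))
(3, 0, R2, (0, 1))
(3, 0, R3, (1, 2))
(3, 0, R4, (0, 2))
(3, 0, R7, (1,))
(3, 1, R3, (1, 2))
(3, 2, R3, (1, 2))
(3, 3, R3, (1, 2))
(4, 0, R4, (0, 2))
(5, 0, R3, (0, 1))
(5, 0, R4, (0, 1))
(5, 0, R4, (0, 2))
(5, 1, R3, (0, 1))
(5, 2, R3, (0, 1))
(5, 3, R3, (0, 1))
(6, 0, R7, (1,))
(7, 0, R1, (1, 2))

bar 0: v0=A3 v1=A4 v2=E5 downbeat P5
bar 1: v0=B3 v1=D4 v2=A4 downbeat m7
bar 2: v0=A3 v1=C4 v2=C5 downbeat m3
bar 3: v0=B3 v1=B4 v2=A4 downbeat m7
bar 4: v0=C4 v1=A4 v2=D5 downbeat M2
bar 5: v0=B3 v1=A3 v2=F5 downbeat TT
bar 6: v0=B3 v1=G4 v2=D5 downbeat m3
bar 7: v0=A3 v1=A4 v2=E5 downbeat P5
  -> R1 @ bar 1 tick 0 v(1, 2): A4/E5 P5 -> D4/A4 P5 similar
  -> R4 @ bar 1 tick 0 v(0, 2): B3/A4 m7 untreated
  -> R2 @ bar 3 tick 0 v(0, 1): A3/C4 m3 -> B3/B4 P8 similar
  -> R3 @ bar 3 tick 0 v(1, 2): B4 above A4
  -> R4 @ bar 3 tick 0 v(0, 2): B3/A4 m7 untreated
  -> R7 @ bar 3 tick 0 v(1,): C4->B4 leap 11st
  -> R3 @ bar 3 tick 1 v(1, 2): B4 above A4
  -> R3 @ bar 3 tick 2 v(1, 2): B4 above A4
  -> R3 @ bar 3 tick 3 v(1, 2): B4 above A4
  -> R4 @ bar 4 tick 0 v(0, 2): C4/D5 M2 untreated
  -> R3 @ bar 5 tick 0 v(0, 1): B3 above A3
  -> R4 @ bar 5 tick 0 v(0, 1): B3/A3 M2 untreated
  -> R4 @ bar 5 tick 0 v(0, 2): B3/F5 TT untreated
  -> R3 @ bar 5 tick 1 v(0, 1): B3 above A3
  -> R3 @ bar 5 tick 2 v(0, 1): B3 above A3
  -> R3 @ bar 5 tick 3 v(0, 1): B3 above A3
  -> R7 @ bar 6 tick 0 v(1,): A3->G4 leap 10st
  -> R1 @ bar 7 tick 0 v(1, 2): G4/D5 P5 -> A4/E5 P5 similar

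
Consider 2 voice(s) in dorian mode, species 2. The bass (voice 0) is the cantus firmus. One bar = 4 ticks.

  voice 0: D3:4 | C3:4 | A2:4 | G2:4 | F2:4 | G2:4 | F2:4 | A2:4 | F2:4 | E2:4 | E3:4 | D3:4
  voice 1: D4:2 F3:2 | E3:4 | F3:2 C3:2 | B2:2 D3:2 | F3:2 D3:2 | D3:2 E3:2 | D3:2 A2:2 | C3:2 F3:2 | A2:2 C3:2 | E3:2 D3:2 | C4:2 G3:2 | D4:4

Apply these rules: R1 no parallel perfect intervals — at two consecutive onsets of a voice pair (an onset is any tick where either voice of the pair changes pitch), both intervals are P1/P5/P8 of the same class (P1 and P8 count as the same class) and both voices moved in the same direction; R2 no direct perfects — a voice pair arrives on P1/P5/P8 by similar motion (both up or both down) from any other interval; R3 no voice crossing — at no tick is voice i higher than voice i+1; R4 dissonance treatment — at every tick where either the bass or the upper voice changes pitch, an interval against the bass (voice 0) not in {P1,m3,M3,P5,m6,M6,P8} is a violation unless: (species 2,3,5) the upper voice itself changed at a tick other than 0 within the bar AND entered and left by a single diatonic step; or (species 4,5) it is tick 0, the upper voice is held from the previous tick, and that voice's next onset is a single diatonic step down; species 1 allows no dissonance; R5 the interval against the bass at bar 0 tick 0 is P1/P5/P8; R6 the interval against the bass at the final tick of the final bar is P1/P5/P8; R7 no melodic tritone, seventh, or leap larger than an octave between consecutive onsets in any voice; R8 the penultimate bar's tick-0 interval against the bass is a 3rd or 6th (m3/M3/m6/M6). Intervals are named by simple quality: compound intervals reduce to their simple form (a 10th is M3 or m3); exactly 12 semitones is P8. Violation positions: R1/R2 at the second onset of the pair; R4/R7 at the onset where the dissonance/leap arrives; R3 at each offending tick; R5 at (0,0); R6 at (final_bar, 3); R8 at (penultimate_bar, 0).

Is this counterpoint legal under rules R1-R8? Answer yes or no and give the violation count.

No (2 violations)

bar 0: v0=D3 v1=D4 (P8)
bar 1: v0=C3 v1=E3 (M3)
bar 2: v0=A2 v1=F3 (m6)
bar 3: v0=G2 v1=B2 (M3)
bar 4: v0=F2 v1=F3 (P8)
bar 5: v0=G2 v1=D3 (P5)
bar 6: v0=F2 v1=D3 (M6)
bar 7: v0=A2 v1=C3 (m3)
bar 8: v0=F2 v1=A2 (M3)
bar 9: v0=E2 v1=E3 (P8)
bar 10: v0=E3 v1=C4 (m6)
bar 11: v0=D3 v1=D4 (P8)
  R4 @ bar9.2: E2/D3 m7 untreated
  R7 @ bar10.0: D3->C4 leap 10st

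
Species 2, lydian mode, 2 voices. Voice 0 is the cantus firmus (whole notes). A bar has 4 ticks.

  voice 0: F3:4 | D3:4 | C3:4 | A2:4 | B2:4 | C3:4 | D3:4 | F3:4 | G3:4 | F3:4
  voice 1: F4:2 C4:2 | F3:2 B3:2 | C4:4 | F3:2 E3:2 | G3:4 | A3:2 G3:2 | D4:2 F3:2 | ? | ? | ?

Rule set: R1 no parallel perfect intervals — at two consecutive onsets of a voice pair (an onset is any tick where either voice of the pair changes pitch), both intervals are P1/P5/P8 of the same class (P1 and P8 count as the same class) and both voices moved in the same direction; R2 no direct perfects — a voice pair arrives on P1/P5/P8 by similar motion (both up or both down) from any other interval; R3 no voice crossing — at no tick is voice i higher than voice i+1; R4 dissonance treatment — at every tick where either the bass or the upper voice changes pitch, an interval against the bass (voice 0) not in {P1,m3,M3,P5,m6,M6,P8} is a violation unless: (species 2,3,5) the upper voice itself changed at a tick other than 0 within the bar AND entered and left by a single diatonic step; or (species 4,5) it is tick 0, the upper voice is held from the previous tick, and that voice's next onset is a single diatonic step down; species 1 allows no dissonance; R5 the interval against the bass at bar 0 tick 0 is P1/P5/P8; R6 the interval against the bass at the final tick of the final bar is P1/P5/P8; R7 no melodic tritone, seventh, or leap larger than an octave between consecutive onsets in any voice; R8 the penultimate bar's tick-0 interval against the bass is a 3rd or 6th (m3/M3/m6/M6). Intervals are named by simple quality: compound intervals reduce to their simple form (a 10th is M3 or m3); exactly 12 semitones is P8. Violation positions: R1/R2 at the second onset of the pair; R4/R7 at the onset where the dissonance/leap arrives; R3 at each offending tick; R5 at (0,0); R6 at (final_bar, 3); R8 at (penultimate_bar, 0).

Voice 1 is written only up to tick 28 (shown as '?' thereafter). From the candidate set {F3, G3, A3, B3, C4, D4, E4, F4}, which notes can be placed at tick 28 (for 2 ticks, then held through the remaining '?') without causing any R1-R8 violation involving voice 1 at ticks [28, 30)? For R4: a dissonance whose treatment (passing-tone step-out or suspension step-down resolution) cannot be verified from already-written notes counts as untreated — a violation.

{A3, D4, F3}

F3: legal
G3: violates R4
A3: legal
B3: violates R4,R7
C4: violates R2
D4: legal
E4: violates R4,R7
F4: violates R2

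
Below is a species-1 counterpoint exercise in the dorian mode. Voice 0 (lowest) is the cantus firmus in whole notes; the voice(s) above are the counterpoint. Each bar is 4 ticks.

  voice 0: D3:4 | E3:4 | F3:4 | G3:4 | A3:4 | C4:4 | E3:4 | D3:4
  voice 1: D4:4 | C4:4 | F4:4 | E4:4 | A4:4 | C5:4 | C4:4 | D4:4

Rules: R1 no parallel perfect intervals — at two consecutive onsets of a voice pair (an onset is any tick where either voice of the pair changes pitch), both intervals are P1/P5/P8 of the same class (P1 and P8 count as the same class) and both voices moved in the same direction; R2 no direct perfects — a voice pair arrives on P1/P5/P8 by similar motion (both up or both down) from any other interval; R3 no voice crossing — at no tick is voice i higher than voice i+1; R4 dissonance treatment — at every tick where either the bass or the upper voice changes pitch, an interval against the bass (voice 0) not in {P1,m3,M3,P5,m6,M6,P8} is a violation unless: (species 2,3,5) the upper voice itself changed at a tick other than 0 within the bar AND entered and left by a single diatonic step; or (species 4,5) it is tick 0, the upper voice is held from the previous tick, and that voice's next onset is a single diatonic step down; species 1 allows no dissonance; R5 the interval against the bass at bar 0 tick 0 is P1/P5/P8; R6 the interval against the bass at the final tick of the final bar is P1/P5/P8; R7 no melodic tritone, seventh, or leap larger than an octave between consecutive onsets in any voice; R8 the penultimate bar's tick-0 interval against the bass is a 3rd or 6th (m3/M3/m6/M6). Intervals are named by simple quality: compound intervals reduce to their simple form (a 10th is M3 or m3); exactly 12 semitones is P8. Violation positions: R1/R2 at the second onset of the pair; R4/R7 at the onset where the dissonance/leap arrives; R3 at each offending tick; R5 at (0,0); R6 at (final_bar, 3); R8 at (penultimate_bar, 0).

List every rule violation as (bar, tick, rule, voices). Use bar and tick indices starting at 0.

(2, 0, R2, (0, 1))
(4, 0, R2, (0, 1))
(5, 0, R1, (0, 1))

bar 0: v0=D3 v1=D4 downbeat P8
bar 1: v0=E3 v1=C4 downbeat m6
bar 2: v0=F3 v1=F4 downbeat P8
bar 3: v0=G3 v1=E4 downbeat M6
bar 4: v0=A3 v1=A4 downbeat P8
bar 5: v0=C4 v1=C5 downbeat P8
bar 6: v0=E3 v1=C4 downbeat m6
bar 7: v0=D3 v1=D4 downbeat P8
  -> R2 @ bar 2 tick 0 v(0, 1): E3/C4 m6 -> F3/F4 P8 similar
  -> R2 @ bar 4 tick 0 v(0, 1): G3/E4 M6 -> A3/A4 P8 similar
  -> R1 @ bar 5 tick 0 v(0, 1): A3/A4 P8 -> C4/C5 P8 similar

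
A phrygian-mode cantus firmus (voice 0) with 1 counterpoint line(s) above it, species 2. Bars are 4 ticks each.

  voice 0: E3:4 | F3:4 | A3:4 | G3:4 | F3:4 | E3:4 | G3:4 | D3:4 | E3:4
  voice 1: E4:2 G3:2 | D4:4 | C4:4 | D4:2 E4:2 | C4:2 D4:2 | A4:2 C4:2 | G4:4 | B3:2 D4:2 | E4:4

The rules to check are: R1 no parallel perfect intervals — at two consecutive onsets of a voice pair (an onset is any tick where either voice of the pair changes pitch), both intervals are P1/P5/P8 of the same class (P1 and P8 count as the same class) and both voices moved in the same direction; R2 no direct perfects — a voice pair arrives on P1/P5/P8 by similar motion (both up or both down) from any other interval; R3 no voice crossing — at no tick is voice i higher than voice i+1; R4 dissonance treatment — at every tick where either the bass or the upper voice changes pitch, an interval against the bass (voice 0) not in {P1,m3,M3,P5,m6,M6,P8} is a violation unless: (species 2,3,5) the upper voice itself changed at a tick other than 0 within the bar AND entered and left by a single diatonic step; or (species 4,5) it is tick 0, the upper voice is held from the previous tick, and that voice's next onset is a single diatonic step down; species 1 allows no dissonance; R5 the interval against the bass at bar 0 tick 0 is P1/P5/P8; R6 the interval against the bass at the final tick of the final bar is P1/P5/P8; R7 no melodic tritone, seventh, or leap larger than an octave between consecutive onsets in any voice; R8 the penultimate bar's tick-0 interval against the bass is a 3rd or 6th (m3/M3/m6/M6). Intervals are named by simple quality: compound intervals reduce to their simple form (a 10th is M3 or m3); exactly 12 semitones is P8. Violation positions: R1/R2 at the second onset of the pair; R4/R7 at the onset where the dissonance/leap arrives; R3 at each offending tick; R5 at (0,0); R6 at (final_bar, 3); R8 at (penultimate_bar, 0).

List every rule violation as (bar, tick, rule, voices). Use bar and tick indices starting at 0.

(4, 0, R2, (0, 1))
(5, 0, R4, (0, 1))
(6, 0, R2, (0, 1))
(8, 0, R1, (0, 1))

bar 0: v0=E3 v1=E4 downbeat P8
bar 1: v0=F3 v1=D4 downbeat M6
bar 2: v0=A3 v1=C4 downbeat m3
bar 3: v0=G3 v1=D4 downbeat P5
bar 4: v0=F3 v1=C4 downbeat P5
bar 5: v0=E3 v1=A4 downbeat P4
bar 6: v0=G3 v1=G4 downbeat P8
bar 7: v0=D3 v1=B3 downbeat M6
bar 8: v0=E3 v1=E4 downbeat P8
  -> R2 @ bar 4 tick 0 v(0, 1): G3/E4 M6 -> F3/C4 P5 similar
  -> R4 @ bar 5 tick 0 v(0, 1): E3/A4 P4 untreated
  -> R2 @ bar 6 tick 0 v(0, 1): E3/C4 m6 -> G3/G4 P8 similar
  -> R1 @ bar 8 tick 0 v(0, 1): D3/D4 P8 -> E3/E4 P8 similar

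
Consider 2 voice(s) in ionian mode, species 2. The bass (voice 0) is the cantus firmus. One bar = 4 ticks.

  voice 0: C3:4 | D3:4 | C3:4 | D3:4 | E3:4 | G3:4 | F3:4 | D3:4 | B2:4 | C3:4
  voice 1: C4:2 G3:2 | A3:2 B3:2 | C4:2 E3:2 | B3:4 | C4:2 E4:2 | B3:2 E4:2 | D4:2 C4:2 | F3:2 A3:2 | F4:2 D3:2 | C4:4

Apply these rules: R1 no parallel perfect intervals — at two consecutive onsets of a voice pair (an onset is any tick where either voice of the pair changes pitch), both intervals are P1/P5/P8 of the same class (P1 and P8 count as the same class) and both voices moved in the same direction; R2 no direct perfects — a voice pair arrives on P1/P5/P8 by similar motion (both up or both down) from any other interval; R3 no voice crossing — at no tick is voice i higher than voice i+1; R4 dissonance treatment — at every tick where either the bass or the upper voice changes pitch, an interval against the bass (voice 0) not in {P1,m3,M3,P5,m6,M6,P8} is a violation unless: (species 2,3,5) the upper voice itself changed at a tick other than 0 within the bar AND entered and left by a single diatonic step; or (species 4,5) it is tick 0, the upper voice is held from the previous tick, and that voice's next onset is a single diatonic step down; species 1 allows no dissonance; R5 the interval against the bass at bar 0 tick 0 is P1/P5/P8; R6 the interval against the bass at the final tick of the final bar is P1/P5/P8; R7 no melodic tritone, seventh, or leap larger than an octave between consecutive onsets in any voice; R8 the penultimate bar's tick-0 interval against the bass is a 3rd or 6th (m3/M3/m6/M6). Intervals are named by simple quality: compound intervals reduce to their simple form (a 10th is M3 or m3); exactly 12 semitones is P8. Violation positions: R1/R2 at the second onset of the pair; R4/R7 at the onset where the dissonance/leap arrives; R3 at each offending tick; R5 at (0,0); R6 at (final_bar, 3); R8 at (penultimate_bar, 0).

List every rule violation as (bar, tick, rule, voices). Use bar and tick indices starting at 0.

(1, 0, R1, (0, 1))
(8, 0, R4, (0, 1))
(8, 0, R8, (0, 1))
(8, 2, R7, (1,))
(9, 0, R2, (0, 1))
(9, 0, R7, (1,))

bar 0: v0=C3 v1=C4 downbeat P8
bar 1: v0=D3 v1=A3 downbeat P5
bar 2: v0=C3 v1=C4 downbeat P8
bar 3: v0=D3 v1=B3 downbeat M6
bar 4: v0=E3 v1=C4 downbeat m6
bar 5: v0=G3 v1=B3 downbeat M3
bar 6: v0=F3 v1=D4 downbeat M6
bar 7: v0=D3 v1=F3 downbeat m3
bar 8: v0=B2 v1=F4 downbeat TT
bar 9: v0=C3 v1=C4 downbeat P8
  -> R1 @ bar 1 tick 0 v(0, 1): C3/G3 P5 -> D3/A3 P5 similar
  -> R4 @ bar 8 tick 0 v(0, 1): B2/F4 TT untreated
  -> R8 @ bar 8 tick 0 v(0, 1): penult TT not 3rd/6th
  -> R7 @ bar 8 tick 2 v(1,): F4->D3 leap 15st
  -> R2 @ bar 9 tick 0 v(0, 1): B2/D3 m3 -> C3/C4 P8 similar
  -> R7 @ bar 9 tick 0 v(1,): D3->C4 leap 10st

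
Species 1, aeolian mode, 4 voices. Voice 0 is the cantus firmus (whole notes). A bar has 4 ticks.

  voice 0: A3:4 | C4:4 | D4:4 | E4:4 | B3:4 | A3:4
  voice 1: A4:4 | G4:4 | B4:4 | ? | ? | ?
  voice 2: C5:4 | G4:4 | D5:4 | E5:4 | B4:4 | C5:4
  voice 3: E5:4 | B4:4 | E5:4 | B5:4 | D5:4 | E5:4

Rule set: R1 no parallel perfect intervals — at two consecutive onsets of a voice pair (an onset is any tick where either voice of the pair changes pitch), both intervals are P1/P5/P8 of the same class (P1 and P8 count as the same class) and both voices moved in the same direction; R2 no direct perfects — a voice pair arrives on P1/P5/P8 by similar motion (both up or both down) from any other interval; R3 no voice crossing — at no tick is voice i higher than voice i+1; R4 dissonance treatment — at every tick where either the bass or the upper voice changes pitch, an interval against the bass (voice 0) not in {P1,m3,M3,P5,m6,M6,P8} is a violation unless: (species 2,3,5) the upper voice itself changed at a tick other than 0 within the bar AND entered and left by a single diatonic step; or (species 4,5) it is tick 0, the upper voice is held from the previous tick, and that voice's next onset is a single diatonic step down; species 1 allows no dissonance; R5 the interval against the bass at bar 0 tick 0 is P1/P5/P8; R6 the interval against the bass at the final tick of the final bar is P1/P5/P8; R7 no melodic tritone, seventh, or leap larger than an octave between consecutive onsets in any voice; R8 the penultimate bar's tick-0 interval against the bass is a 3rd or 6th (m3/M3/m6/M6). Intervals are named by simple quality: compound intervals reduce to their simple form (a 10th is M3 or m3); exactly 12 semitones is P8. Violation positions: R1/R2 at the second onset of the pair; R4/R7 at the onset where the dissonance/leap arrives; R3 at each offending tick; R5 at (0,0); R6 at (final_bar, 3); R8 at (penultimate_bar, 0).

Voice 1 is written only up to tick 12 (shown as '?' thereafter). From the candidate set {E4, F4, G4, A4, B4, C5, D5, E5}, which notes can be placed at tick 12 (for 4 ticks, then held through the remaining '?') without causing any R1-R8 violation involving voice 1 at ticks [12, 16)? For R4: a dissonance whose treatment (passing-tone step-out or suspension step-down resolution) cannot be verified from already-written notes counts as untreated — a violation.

E4: legal
F4: violates R4,R7
G4: legal
A4: violates R4
B4: legal
C5: legal
D5: violates R4
E5: violates R2

{B4, C5, E4, G4}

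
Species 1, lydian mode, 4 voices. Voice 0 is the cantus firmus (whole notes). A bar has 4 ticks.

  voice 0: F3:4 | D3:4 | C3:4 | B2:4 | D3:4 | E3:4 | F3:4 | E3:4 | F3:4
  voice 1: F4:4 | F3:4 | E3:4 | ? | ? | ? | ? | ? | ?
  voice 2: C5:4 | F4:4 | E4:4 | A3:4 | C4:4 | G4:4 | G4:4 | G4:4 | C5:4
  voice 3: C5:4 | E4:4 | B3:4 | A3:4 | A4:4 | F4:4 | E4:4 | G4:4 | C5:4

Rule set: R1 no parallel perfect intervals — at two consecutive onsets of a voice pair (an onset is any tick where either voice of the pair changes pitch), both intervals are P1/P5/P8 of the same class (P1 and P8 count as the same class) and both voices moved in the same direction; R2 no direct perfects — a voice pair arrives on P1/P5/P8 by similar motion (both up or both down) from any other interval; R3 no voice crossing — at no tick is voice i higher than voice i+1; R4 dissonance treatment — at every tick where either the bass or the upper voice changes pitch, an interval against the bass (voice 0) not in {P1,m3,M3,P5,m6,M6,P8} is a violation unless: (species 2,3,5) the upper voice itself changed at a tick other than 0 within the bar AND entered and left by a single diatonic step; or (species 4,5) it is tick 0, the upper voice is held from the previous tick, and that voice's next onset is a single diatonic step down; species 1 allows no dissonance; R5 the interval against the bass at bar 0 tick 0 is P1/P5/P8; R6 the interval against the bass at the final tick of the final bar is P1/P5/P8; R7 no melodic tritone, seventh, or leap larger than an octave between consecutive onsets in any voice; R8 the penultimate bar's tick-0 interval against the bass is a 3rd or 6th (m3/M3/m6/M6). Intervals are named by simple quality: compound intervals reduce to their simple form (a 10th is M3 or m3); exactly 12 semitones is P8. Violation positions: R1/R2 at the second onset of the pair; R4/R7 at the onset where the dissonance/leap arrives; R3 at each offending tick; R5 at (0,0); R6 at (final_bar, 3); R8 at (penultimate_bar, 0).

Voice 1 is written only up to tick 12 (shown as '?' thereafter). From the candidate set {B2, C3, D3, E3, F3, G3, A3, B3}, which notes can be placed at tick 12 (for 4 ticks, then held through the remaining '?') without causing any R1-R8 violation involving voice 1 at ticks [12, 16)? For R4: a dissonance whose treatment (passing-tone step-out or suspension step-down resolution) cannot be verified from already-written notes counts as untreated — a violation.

{G3}

B2: violates R2
C3: violates R4
D3: violates R1,R2
E3: violates R4
F3: violates R4
G3: legal
A3: violates R4
B3: violates R3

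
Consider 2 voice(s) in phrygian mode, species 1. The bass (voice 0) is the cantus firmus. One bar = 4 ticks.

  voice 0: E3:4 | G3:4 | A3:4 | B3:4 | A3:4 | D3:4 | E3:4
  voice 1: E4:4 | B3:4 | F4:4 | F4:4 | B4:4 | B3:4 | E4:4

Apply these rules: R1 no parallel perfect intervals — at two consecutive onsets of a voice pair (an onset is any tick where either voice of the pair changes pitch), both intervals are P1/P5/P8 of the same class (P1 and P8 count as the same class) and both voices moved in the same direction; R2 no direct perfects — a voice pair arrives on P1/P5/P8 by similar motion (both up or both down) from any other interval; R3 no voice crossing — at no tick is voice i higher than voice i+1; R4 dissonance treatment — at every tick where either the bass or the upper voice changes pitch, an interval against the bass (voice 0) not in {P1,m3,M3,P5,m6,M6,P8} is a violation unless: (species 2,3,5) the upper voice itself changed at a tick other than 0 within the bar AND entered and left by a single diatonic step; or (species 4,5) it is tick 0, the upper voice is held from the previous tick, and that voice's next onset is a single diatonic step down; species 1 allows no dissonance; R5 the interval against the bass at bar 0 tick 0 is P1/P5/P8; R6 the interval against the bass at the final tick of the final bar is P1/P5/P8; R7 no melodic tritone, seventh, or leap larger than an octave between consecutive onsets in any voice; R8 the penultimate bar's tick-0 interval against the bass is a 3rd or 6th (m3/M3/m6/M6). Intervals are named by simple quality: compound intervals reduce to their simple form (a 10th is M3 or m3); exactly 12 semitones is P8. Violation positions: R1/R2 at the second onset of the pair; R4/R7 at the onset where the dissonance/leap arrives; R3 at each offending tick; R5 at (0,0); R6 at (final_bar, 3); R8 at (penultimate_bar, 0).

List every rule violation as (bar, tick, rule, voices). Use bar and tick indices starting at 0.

(2, 0, R7, (1,))
(3, 0, R4, (0, 1))
(4, 0, R4, (0, 1))
(4, 0, R7, (1,))
(6, 0, R2, (0, 1))

bar 0: v0=E3 v1=E4 downbeat P8
bar 1: v0=G3 v1=B3 downbeat M3
bar 2: v0=A3 v1=F4 downbeat m6
bar 3: v0=B3 v1=F4 downbeat TT
bar 4: v0=A3 v1=B4 downbeat M2
bar 5: v0=D3 v1=B3 downbeat M6
bar 6: v0=E3 v1=E4 downbeat P8
  -> R7 @ bar 2 tick 0 v(1,): B3->F4 leap 6st
  -> R4 @ bar 3 tick 0 v(0, 1): B3/F4 TT untreated
  -> R4 @ bar 4 tick 0 v(0, 1): A3/B4 M2 untreated
  -> R7 @ bar 4 tick 0 v(1,): F4->B4 leap 6st
  -> R2 @ bar 6 tick 0 v(0, 1): D3/B3 M6 -> E3/E4 P8 similar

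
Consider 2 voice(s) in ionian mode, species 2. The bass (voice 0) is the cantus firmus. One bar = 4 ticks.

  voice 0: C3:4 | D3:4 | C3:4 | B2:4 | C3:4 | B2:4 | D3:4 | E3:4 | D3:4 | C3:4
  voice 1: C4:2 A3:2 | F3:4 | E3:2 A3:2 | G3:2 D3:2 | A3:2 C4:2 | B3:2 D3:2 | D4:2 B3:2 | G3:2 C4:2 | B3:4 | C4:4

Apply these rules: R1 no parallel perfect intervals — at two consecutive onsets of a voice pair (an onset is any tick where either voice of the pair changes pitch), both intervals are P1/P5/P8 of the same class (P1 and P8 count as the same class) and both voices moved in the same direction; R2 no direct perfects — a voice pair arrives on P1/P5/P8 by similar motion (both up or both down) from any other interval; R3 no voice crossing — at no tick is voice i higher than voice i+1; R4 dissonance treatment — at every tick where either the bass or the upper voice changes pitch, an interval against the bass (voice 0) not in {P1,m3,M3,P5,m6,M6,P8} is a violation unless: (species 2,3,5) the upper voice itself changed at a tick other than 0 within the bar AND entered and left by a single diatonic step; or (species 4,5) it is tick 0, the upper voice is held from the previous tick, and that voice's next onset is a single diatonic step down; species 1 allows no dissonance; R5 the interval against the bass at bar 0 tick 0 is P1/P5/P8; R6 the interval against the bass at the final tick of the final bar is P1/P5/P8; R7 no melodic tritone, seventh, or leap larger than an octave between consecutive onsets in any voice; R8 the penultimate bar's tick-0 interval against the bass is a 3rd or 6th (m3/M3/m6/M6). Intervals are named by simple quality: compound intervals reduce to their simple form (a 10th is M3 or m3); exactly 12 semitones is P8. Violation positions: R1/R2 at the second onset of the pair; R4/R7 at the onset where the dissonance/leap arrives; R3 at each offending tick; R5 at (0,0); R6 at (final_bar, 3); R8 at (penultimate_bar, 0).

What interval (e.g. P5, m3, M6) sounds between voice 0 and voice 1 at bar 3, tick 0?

voice 0=B2 voice 1=G3 -> m6

m6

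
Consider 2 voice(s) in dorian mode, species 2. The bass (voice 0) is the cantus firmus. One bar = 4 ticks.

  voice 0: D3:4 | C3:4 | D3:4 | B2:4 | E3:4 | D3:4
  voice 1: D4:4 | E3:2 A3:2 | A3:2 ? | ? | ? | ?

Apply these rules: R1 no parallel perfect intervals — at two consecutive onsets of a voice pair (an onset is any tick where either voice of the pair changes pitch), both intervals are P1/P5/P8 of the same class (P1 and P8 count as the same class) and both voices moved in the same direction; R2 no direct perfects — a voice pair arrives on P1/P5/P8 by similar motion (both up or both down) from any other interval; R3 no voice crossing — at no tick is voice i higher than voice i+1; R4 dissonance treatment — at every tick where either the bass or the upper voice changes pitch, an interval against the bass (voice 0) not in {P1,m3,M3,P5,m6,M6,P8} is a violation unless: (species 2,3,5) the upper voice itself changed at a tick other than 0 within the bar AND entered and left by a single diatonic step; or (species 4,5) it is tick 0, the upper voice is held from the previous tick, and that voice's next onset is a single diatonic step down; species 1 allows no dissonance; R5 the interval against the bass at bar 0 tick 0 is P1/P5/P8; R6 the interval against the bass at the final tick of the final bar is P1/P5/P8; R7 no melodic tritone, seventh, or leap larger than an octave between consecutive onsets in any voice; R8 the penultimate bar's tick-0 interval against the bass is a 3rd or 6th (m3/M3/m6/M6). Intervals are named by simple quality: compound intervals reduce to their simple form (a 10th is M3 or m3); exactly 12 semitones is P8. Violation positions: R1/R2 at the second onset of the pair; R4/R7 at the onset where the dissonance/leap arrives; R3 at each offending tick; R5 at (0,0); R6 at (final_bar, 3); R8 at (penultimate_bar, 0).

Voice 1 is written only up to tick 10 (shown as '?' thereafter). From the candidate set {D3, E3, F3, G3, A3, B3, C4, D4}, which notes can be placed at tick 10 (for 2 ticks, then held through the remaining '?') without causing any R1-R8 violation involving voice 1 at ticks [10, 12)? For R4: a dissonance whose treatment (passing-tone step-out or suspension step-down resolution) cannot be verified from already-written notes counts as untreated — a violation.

{A3, B3, D3, D4, F3}

D3: legal
E3: violates R4
F3: legal
G3: violates R4
A3: legal
B3: legal
C4: violates R4
D4: legal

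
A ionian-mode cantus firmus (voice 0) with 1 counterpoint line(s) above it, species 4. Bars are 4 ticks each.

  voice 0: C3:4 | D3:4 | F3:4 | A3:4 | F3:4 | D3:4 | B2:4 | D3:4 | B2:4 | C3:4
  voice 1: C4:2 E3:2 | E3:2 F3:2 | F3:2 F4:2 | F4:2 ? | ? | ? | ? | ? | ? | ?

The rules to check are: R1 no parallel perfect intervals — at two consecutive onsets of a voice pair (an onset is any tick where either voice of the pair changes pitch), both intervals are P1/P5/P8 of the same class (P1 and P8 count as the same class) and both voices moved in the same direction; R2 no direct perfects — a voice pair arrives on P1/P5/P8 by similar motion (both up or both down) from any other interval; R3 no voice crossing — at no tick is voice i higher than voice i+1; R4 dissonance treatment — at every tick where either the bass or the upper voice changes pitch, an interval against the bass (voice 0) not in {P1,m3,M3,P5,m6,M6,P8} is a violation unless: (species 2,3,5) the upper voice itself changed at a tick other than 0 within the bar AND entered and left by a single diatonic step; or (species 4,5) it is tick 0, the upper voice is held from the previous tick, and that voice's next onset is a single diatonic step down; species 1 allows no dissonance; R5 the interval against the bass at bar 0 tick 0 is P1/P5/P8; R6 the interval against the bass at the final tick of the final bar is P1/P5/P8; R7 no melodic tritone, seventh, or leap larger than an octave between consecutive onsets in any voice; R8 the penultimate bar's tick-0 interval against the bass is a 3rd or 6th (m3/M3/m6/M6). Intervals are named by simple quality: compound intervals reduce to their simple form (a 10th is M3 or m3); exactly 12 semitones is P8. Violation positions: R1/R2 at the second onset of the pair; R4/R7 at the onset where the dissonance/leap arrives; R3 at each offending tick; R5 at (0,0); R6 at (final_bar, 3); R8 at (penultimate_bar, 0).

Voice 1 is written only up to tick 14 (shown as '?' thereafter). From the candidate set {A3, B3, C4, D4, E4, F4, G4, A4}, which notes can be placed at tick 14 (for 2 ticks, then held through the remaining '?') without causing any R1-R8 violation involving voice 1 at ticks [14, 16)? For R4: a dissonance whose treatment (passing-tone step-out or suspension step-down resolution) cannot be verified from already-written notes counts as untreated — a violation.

{A3, A4, C4, E4, F4}

A3: legal
B3: violates R4,R7
C4: legal
D4: violates R4
E4: legal
F4: legal
G4: violates R4
A4: legal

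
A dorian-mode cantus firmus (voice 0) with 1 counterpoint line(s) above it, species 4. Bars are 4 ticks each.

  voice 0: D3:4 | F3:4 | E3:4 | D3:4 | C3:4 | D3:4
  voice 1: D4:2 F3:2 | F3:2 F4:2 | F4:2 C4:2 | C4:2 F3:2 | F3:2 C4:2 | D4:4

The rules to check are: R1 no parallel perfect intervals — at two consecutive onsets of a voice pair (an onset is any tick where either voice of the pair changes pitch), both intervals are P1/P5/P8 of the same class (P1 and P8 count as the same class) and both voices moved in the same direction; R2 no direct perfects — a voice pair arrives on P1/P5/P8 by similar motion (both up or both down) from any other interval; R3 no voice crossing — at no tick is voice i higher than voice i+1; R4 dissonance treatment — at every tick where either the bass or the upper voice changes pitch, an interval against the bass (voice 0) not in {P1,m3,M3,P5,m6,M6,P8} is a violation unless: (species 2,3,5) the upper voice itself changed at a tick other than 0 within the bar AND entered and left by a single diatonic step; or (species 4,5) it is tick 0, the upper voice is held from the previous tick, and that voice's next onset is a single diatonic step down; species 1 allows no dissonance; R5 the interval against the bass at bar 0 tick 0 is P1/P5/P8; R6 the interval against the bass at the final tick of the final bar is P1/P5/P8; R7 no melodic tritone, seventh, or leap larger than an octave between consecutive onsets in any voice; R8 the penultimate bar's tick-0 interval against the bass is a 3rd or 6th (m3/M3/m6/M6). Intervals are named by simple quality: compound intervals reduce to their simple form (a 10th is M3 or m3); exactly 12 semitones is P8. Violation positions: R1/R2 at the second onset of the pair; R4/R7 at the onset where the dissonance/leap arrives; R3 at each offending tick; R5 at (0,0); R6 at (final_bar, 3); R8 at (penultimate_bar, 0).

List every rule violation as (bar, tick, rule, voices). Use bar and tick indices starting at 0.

bar 0: v0=D3 v1=D4 downbeat P8
bar 1: v0=F3 v1=F3 downbeat P1
bar 2: v0=E3 v1=F4 downbeat m2
bar 3: v0=D3 v1=C4 downbeat m7
bar 4: v0=C3 v1=F3 downbeat P4
bar 5: v0=D3 v1=D4 downbeat P8
  -> R4 @ bar 2 tick 0 v(0, 1): E3/F4 m2 untreated
  -> R4 @ bar 3 tick 0 v(0, 1): D3/C4 m7 untreated
  -> R4 @ bar 4 tick 0 v(0, 1): C3/F3 P4 untreated
  -> R8 @ bar 4 tick 0 v(0, 1): penult P4 not 3rd/6th
  -> R1 @ bar 5 tick 0 v(0, 1): C3/C4 P8 -> D3/D4 P8 similar

(2, 0, R4, (0, 1))
(3, 0, R4, (0, 1))
(4, 0, R4, (0, 1))
(4, 0, R8, (0, 1))
(5, 0, R1, (0, 1))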